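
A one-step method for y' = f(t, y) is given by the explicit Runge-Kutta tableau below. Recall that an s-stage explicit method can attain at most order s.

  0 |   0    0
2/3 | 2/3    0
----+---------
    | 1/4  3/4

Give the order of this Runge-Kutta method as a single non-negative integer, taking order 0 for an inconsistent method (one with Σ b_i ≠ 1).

2

b = (1/4, 3/4)
c = (0, 2/3)
Σ b_i: 1/4·1 + 3/4·1 = 1 ✓
b·c: 3/4·2/3 = 1/2 ✓; 2 stages ⇒ order 2.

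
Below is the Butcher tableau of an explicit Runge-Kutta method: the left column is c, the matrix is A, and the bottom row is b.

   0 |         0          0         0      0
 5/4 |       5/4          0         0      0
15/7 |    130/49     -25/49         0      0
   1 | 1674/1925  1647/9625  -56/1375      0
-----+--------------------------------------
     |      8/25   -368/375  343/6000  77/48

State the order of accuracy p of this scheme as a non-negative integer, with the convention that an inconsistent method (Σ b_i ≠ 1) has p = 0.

b = (8/25, -368/375, 343/6000, 77/48)
c = (0, 5/4, 15/7, 1)
Ac = (0, 0, -125/196, 39/308)
Σ b_i: 8/25·1 + (-368/375)·1 + 343/6000·1 + 77/48·1 = 1 ✓
b·c: (-368/375)·5/4 + 343/6000·15/7 + 77/48·1 = 1/2 ✓
b·c²: (-368/375)·25/16 + 343/6000·225/49 + 77/48·1 = 1/3 ✓
b·Ac: 343/6000·(-125/196) + 77/48·39/308 = 1/6 ✓
b·c³: (-368/375)·125/64 + 343/6000·3375/343 + 77/48·1 = 1/4 ✓
b·(c∘Ac): 343/6000·(-1875/1372) + 77/48·39/308 = 1/8 ✓
b·Ac²: 343/6000·(-625/784) + 77/48·9/112 = 1/12 ✓
b·A²c: 77/48·2/77 = 1/24 ✓; 4 stages ⇒ order 4.

4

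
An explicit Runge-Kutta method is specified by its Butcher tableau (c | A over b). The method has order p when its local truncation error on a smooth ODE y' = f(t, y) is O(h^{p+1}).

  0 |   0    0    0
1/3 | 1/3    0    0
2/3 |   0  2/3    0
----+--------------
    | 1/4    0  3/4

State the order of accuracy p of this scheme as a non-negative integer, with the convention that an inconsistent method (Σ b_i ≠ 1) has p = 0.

3

b = (1/4, 0, 3/4)
c = (0, 1/3, 2/3)
Ac = (0, 0, 2/9)
Σ b_i: 1/4·1 + 3/4·1 = 1 ✓
b·c: 3/4·2/3 = 1/2 ✓
b·c²: 3/4·4/9 = 1/3 ✓
b·Ac: 3/4·2/9 = 1/6 ✓; 3 stages ⇒ order 3.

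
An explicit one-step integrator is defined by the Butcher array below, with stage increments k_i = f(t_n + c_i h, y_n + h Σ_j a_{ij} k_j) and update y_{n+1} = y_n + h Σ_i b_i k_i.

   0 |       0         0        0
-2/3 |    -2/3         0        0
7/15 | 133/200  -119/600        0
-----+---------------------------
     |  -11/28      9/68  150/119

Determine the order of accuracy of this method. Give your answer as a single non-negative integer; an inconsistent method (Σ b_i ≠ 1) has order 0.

b = (-11/28, 9/68, 150/119)
c = (0, -2/3, 7/15)
Ac = (0, 0, 119/900)
Σ b_i: (-11/28)·1 + 9/68·1 + 150/119·1 = 1 ✓
b·c: 9/68·(-2/3) + 150/119·7/15 = 1/2 ✓
b·c²: 9/68·4/9 + 150/119·49/225 = 1/3 ✓
b·Ac: 150/119·119/900 = 1/6 ✓; 3 stages ⇒ order 3.

3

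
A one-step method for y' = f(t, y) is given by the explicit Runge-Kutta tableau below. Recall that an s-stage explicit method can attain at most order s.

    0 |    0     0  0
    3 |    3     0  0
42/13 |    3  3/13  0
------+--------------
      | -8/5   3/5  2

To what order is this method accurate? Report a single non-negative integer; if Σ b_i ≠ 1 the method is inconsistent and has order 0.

1

b = (-8/5, 3/5, 2)
c = (0, 3, 42/13)
Ac = (0, 0, 9/13)
Σ b_i: (-8/5)·1 + 3/5·1 + 2·1 = 1 ✓
b·c: 3/5·3 + 2·42/13 = 537/65 ≠ 1/2 ⇒ order 1.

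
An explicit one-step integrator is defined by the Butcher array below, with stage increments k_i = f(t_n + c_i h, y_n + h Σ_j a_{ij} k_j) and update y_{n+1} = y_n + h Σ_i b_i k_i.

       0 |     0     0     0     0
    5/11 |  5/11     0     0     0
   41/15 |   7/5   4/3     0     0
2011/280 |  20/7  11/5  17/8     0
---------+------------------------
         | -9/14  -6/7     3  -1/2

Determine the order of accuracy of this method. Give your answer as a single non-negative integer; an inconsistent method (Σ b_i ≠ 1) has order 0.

b = (-9/14, -6/7, 3, -1/2)
c = (0, 5/11, 41/15, 2011/280)
Ac = (0, 0, 20/33, 817/120)
Σ b_i: (-9/14)·1 + (-6/7)·1 + 3·1 + (-1/2)·1 = 1 ✓
b·c: (-6/7)·5/11 + 3·41/15 + (-1/2)·2011/280 = 3713/880 ≠ 1/2 ⇒ order 1.

1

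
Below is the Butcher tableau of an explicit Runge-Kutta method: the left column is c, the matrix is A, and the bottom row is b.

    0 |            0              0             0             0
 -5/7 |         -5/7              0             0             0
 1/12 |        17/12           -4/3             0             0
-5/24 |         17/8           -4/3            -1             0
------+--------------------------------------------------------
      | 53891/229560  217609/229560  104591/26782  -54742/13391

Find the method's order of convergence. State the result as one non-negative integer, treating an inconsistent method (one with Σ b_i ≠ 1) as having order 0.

b = (53891/229560, 217609/229560, 104591/26782, -54742/13391)
c = (0, -5/7, 1/12, -5/24)
Ac = (0, 0, 20/21, 73/84)
Σ b_i: 53891/229560·1 + 217609/229560·1 + 104591/26782·1 + (-54742/13391)·1 = 1 ✓
b·c: 217609/229560·(-5/7) + 104591/26782·1/12 + (-54742/13391)·(-5/24) = 1/2 ✓
b·c²: 217609/229560·25/49 + 104591/26782·1/144 + (-54742/13391)·25/576 = 1/3 ✓
b·Ac: 104591/26782·20/21 + (-54742/13391)·73/84 = 1/6 ✓
b·c³: 217609/229560·(-125/343) + 104591/26782·1/1728 + (-54742/13391)·(-125/13824) = -28344643/92558592 ≠ 1/4 ⇒ order 3.
b·(c∘Ac): 104591/26782·5/63 + (-54742/13391)·(-365/2016) = 224985/214256 ≠ 1/8
b·Ac²: 104591/26782·(-100/147) + (-54742/13391)·(-4849/7056) = 1030397/6749064 ≠ 1/12
b·A²c: (-54742/13391)·(-20/21) = 1094840/281211 ≠ 1/24

3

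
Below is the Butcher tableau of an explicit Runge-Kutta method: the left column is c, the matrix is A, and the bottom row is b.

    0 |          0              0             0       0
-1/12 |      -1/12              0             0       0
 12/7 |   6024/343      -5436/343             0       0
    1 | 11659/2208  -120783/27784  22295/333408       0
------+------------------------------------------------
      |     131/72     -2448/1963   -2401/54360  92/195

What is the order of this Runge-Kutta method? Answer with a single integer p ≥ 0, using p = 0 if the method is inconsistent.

4

b = (131/72, -2448/1963, -2401/54360, 92/195)
c = (0, -1/12, 12/7, 1)
Ac = (0, 0, 453/343, 351/736)
Σ b_i: 131/72·1 + (-2448/1963)·1 + (-2401/54360)·1 + 92/195·1 = 1 ✓
b·c: (-2448/1963)·(-1/12) + (-2401/54360)·12/7 + 92/195·1 = 1/2 ✓
b·c²: (-2448/1963)·1/144 + (-2401/54360)·144/49 + 92/195·1 = 1/3 ✓
b·Ac: (-2401/54360)·453/343 + 92/195·351/736 = 1/6 ✓
b·c³: (-2448/1963)·(-1/1728) + (-2401/54360)·1728/343 + 92/195·1 = 1/4 ✓
b·(c∘Ac): (-2401/54360)·5436/2401 + 92/195·351/736 = 1/8 ✓
b·Ac²: (-2401/54360)·(-151/1372) + 92/195·1469/8832 = 1/12 ✓
b·A²c: 92/195·65/736 = 1/24 ✓; 4 stages ⇒ order 4.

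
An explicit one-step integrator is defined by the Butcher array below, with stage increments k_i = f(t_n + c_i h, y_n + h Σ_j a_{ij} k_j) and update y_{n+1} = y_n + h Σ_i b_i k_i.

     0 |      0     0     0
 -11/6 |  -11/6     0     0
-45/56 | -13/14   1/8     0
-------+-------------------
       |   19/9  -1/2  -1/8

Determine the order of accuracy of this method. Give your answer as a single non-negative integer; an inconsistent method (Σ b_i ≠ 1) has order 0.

0

b = (19/9, -1/2, -1/8)
c = (0, -11/6, -45/56)
Ac = (0, 0, -11/48)
Σ b_i: 19/9·1 + (-1/2)·1 + (-1/8)·1 = 107/72 ≠ 1 ⇒ order 0.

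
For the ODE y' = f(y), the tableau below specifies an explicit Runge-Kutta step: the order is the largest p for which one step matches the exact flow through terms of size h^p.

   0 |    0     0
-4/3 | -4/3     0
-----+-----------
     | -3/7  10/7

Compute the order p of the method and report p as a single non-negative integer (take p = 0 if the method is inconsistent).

1

b = (-3/7, 10/7)
c = (0, -4/3)
Σ b_i: (-3/7)·1 + 10/7·1 = 1 ✓
b·c: 10/7·(-4/3) = -40/21 ≠ 1/2 ⇒ order 1.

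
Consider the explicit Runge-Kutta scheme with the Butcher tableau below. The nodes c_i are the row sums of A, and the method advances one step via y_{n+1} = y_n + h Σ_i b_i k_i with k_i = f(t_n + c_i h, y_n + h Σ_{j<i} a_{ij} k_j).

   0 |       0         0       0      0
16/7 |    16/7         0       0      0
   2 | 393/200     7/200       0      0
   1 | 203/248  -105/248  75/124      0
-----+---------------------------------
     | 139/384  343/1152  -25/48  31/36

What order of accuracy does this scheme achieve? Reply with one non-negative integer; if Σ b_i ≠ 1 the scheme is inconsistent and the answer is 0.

4

b = (139/384, 343/1152, -25/48, 31/36)
c = (0, 16/7, 2, 1)
Ac = (0, 0, 2/25, 15/62)
Σ b_i: 139/384·1 + 343/1152·1 + (-25/48)·1 + 31/36·1 = 1 ✓
b·c: 343/1152·16/7 + (-25/48)·2 + 31/36·1 = 1/2 ✓
b·c²: 343/1152·256/49 + (-25/48)·4 + 31/36·1 = 1/3 ✓
b·Ac: (-25/48)·2/25 + 31/36·15/62 = 1/6 ✓
b·c³: 343/1152·4096/343 + (-25/48)·8 + 31/36·1 = 1/4 ✓
b·(c∘Ac): (-25/48)·4/25 + 31/36·15/62 = 1/8 ✓
b·Ac²: (-25/48)·32/175 + 31/36·45/217 = 1/12 ✓
b·A²c: 31/36·3/62 = 1/24 ✓; 4 stages ⇒ order 4.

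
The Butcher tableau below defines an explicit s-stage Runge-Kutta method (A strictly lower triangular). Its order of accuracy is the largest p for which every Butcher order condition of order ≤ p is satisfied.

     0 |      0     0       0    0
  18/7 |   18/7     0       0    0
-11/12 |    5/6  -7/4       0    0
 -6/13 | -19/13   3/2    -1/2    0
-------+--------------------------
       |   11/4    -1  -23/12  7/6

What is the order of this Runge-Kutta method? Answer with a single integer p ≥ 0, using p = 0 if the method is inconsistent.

b = (11/4, -1, -23/12, 7/6)
c = (0, 18/7, -11/12, -6/13)
Ac = (0, 0, -9/2, 725/168)
Σ b_i: 11/4·1 + (-1)·1 + (-23/12)·1 + 7/6·1 = 1 ✓
b·c: (-1)·18/7 + (-23/12)·(-11/12) + 7/6·(-6/13) = -17729/13104 ≠ 1/2 ⇒ order 1.

1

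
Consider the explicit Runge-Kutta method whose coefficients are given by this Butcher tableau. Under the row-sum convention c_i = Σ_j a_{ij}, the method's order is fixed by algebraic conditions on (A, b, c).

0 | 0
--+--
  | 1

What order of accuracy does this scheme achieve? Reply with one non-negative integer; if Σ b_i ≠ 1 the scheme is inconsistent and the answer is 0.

b = (1)
c = (0)
Σ b_i: 1·1 = 1 ✓; 1 stage ⇒ order 1.

1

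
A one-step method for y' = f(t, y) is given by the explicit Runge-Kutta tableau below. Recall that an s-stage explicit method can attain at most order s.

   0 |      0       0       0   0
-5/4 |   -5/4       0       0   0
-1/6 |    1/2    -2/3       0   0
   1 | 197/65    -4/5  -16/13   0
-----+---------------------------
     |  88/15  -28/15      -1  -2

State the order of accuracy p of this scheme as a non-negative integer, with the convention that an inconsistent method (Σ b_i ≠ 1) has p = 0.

b = (88/15, -28/15, -1, -2)
c = (0, -5/4, -1/6, 1)
Ac = (0, 0, 5/6, 47/39)
Σ b_i: 88/15·1 + (-28/15)·1 + (-1)·1 + (-2)·1 = 1 ✓
b·c: (-28/15)·(-5/4) + (-1)·(-1/6) + (-2)·1 = 1/2 ✓
b·c²: (-28/15)·25/16 + (-1)·1/36 + (-2)·1 = -89/18 ≠ 1/3 ⇒ order 2.
b·Ac: (-1)·5/6 + (-2)·47/39 = -253/78 ≠ 1/6

2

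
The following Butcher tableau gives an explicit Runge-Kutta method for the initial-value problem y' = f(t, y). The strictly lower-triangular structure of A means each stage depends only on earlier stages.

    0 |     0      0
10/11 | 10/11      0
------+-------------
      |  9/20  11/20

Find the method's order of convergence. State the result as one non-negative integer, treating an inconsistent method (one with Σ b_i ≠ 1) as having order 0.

b = (9/20, 11/20)
c = (0, 10/11)
Σ b_i: 9/20·1 + 11/20·1 = 1 ✓
b·c: 11/20·10/11 = 1/2 ✓; 2 stages ⇒ order 2.

2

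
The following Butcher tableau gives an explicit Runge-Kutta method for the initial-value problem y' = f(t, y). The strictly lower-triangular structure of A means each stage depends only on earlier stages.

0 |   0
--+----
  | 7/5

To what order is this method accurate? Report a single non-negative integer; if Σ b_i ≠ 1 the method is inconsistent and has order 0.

0

b = (7/5)
c = (0)
Σ b_i: 7/5·1 = 7/5 ≠ 1 ⇒ order 0.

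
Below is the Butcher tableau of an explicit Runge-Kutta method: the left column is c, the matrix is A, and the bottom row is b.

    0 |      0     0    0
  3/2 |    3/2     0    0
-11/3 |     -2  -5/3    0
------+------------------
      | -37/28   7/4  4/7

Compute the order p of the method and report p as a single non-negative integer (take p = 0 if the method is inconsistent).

1

b = (-37/28, 7/4, 4/7)
c = (0, 3/2, -11/3)
Ac = (0, 0, -5/2)
Σ b_i: (-37/28)·1 + 7/4·1 + 4/7·1 = 1 ✓
b·c: 7/4·3/2 + 4/7·(-11/3) = 89/168 ≠ 1/2 ⇒ order 1.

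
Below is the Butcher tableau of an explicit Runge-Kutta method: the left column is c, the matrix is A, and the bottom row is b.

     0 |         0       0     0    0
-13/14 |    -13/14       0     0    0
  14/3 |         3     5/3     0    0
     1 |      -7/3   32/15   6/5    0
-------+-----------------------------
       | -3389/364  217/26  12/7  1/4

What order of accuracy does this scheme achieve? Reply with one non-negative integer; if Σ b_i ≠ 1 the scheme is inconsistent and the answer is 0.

2

b = (-3389/364, 217/26, 12/7, 1/4)
c = (0, -13/14, 14/3, 1)
Ac = (0, 0, -65/42, 76/21)
Σ b_i: (-3389/364)·1 + 217/26·1 + 12/7·1 + 1/4·1 = 1 ✓
b·c: 217/26·(-13/14) + 12/7·14/3 + 1/4·1 = 1/2 ✓
b·c²: 217/26·169/196 + 12/7·196/9 + 1/4·1 = 7523/168 ≠ 1/3 ⇒ order 2.
b·Ac: 12/7·(-65/42) + 1/4·76/21 = -257/147 ≠ 1/6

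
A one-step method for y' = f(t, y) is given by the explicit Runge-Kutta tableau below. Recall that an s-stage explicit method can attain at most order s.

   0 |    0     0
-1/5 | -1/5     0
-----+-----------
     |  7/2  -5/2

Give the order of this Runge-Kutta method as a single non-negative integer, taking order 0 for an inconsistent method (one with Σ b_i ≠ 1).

2

b = (7/2, -5/2)
c = (0, -1/5)
Σ b_i: 7/2·1 + (-5/2)·1 = 1 ✓
b·c: (-5/2)·(-1/5) = 1/2 ✓; 2 stages ⇒ order 2.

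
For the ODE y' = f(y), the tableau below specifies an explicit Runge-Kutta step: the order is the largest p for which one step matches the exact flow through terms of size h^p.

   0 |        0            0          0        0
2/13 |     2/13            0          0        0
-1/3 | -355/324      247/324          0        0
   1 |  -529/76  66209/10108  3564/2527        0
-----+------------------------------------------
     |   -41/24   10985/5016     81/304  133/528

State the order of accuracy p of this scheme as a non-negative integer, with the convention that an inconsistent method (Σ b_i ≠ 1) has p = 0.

4

b = (-41/24, 10985/5016, 81/304, 133/528)
c = (0, 2/13, -1/3, 1)
Ac = (0, 0, 19/162, 143/266)
Σ b_i: (-41/24)·1 + 10985/5016·1 + 81/304·1 + 133/528·1 = 1 ✓
b·c: 10985/5016·2/13 + 81/304·(-1/3) + 133/528·1 = 1/2 ✓
b·c²: 10985/5016·4/169 + 81/304·1/9 + 133/528·1 = 1/3 ✓
b·Ac: 81/304·19/162 + 133/528·143/266 = 1/6 ✓
b·c³: 10985/5016·8/2197 + 81/304·(-1/27) + 133/528·1 = 1/4 ✓
b·(c∘Ac): 81/304·(-19/486) + 133/528·143/266 = 1/8 ✓
b·Ac²: 81/304·19/1053 + 133/528·77/247 = 1/12 ✓
b·A²c: 133/528·22/133 = 1/24 ✓; 4 stages ⇒ order 4.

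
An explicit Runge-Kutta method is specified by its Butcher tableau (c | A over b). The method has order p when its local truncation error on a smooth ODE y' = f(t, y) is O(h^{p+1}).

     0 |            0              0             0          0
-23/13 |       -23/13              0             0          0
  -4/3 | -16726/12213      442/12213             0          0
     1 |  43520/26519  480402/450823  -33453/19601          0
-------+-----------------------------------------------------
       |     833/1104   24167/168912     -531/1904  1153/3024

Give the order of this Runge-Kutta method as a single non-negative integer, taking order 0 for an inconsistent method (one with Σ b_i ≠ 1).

4

b = (833/1104, 24167/168912, -531/1904, 1153/3024)
c = (0, -23/13, -4/3, 1)
Ac = (0, 0, -34/531, 450/1153)
Σ b_i: 833/1104·1 + 24167/168912·1 + (-531/1904)·1 + 1153/3024·1 = 1 ✓
b·c: 24167/168912·(-23/13) + (-531/1904)·(-4/3) + 1153/3024·1 = 1/2 ✓
b·c²: 24167/168912·529/169 + (-531/1904)·16/9 + 1153/3024·1 = 1/3 ✓
b·Ac: (-531/1904)·(-34/531) + 1153/3024·450/1153 = 1/6 ✓
b·c³: 24167/168912·(-12167/2197) + (-531/1904)·(-64/27) + 1153/3024·1 = 1/4 ✓
b·(c∘Ac): (-531/1904)·136/1593 + 1153/3024·450/1153 = 1/8 ✓
b·Ac²: (-531/1904)·782/6903 + 1153/3024·4518/14989 = 1/12 ✓
b·A²c: 1153/3024·126/1153 = 1/24 ✓; 4 stages ⇒ order 4.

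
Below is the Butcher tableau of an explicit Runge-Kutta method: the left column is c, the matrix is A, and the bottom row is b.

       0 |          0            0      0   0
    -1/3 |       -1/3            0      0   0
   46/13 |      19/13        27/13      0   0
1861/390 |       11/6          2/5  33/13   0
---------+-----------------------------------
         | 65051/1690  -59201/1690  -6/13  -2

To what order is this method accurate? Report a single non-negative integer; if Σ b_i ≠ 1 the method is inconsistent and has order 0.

b = (65051/1690, -59201/1690, -6/13, -2)
c = (0, -1/3, 46/13, 1861/390)
Ac = (0, 0, -9/13, 22432/2535)
Σ b_i: 65051/1690·1 + (-59201/1690)·1 + (-6/13)·1 + (-2)·1 = 1 ✓
b·c: (-59201/1690)·(-1/3) + (-6/13)·46/13 + (-2)·1861/390 = 1/2 ✓
b·c²: (-59201/1690)·1/9 + (-6/13)·2116/169 + (-2)·3463321/152100 = -27292219/494325 ≠ 1/3 ⇒ order 2.
b·Ac: (-6/13)·(-9/13) + (-2)·22432/2535 = -44054/2535 ≠ 1/6

2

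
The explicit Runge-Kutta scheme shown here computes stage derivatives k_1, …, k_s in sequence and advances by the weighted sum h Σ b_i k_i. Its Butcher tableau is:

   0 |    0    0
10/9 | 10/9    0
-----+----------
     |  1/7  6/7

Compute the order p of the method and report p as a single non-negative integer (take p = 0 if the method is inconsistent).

b = (1/7, 6/7)
c = (0, 10/9)
Σ b_i: 1/7·1 + 6/7·1 = 1 ✓
b·c: 6/7·10/9 = 20/21 ≠ 1/2 ⇒ order 1.

1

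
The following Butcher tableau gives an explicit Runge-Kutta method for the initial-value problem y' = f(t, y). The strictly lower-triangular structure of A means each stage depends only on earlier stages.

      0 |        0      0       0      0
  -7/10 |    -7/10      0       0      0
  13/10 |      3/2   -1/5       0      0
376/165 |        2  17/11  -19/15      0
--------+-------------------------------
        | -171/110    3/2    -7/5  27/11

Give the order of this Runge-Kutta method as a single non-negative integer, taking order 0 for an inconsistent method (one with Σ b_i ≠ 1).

1

b = (-171/110, 3/2, -7/5, 27/11)
c = (0, -7/10, 13/10, 376/165)
Ac = (0, 0, 7/50, -2251/825)
Σ b_i: (-171/110)·1 + 3/2·1 + (-7/5)·1 + 27/11·1 = 1 ✓
b·c: 3/2·(-7/10) + (-7/5)·13/10 + 27/11·376/165 = 32953/12100 ≠ 1/2 ⇒ order 1.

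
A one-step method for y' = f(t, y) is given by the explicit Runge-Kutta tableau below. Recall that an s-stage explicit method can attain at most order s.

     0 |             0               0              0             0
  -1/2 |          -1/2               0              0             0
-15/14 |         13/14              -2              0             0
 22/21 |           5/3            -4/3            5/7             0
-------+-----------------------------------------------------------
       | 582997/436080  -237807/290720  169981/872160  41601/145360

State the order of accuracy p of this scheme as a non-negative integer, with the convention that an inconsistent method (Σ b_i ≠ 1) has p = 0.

3

b = (582997/436080, -237807/290720, 169981/872160, 41601/145360)
c = (0, -1/2, -15/14, 22/21)
Ac = (0, 0, 1, -29/294)
Σ b_i: 582997/436080·1 + (-237807/290720)·1 + 169981/872160·1 + 41601/145360·1 = 1 ✓
b·c: (-237807/290720)·(-1/2) + 169981/872160·(-15/14) + 41601/145360·22/21 = 1/2 ✓
b·c²: (-237807/290720)·1/4 + 169981/872160·225/196 + 41601/145360·484/441 = 1/3 ✓
b·Ac: 169981/872160·1 + 41601/145360·(-29/294) = 1/6 ✓
b·c³: (-237807/290720)·(-1/8) + 169981/872160·(-3375/2744) + 41601/145360·10648/9261 = 701809/3663072 ≠ 1/4 ⇒ order 3.
b·(c∘Ac): 169981/872160·(-15/14) + 41601/145360·(-319/3087) = -2910823/12210240 ≠ 1/8
b·Ac²: 169981/872160·(-1/2) + 41601/145360·2003/4116 = 12767/305256 ≠ 1/12
b·A²c: 41601/145360·5/7 = 5943/29072 ≠ 1/24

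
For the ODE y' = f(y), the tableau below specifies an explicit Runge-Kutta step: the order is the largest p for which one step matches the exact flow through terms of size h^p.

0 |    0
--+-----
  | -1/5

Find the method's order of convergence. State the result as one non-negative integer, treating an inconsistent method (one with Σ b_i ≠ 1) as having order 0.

0

b = (-1/5)
c = (0)
Σ b_i: (-1/5)·1 = -1/5 ≠ 1 ⇒ order 0.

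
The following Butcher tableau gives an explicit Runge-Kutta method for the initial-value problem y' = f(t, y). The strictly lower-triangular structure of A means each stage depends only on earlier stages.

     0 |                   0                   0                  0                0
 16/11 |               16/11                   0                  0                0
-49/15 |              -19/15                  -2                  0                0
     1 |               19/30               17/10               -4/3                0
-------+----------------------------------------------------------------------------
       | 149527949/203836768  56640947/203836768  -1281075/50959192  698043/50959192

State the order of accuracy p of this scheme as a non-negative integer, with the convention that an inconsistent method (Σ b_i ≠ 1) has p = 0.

3

b = (149527949/203836768, 56640947/203836768, -1281075/50959192, 698043/50959192)
c = (0, 16/11, -49/15, 1)
Ac = (0, 0, -32/11, 676/99)
Σ b_i: 149527949/203836768·1 + 56640947/203836768·1 + (-1281075/50959192)·1 + 698043/50959192·1 = 1 ✓
b·c: 56640947/203836768·16/11 + (-1281075/50959192)·(-49/15) + 698043/50959192·1 = 1/2 ✓
b·c²: 56640947/203836768·256/121 + (-1281075/50959192)·2401/225 + 698043/50959192·1 = 1/3 ✓
b·Ac: (-1281075/50959192)·(-32/11) + 698043/50959192·676/99 = 1/6 ✓
b·c³: 56640947/203836768·4096/1331 + (-1281075/50959192)·(-117649/3375) + 698043/50959192·1 = 5502636263/3153100005 ≠ 1/4 ⇒ order 3.
b·(c∘Ac): (-1281075/50959192)·1568/165 + 698043/50959192·676/99 = -61113191/420413334 ≠ 1/8
b·Ac²: (-1281075/50959192)·(-512/121) + 698043/50959192·(-868324/81675) = -1237787651/31531000050 ≠ 1/12
b·A²c: 698043/50959192·128/33 = 3722896/70068889 ≠ 1/24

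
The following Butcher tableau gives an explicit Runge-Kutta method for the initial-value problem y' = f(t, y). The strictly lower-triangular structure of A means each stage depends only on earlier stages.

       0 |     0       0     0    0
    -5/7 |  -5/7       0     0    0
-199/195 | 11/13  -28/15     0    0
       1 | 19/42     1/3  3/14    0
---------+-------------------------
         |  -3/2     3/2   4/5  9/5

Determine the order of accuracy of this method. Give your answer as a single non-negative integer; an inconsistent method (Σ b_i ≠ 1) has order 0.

b = (-3/2, 3/2, 4/5, 9/5)
c = (0, -5/7, -199/195, 1)
Ac = (0, 0, 4/3, -1247/2730)
Σ b_i: (-3/2)·1 + 3/2·1 + 4/5·1 + 9/5·1 = 13/5 ≠ 1 ⇒ order 0.

0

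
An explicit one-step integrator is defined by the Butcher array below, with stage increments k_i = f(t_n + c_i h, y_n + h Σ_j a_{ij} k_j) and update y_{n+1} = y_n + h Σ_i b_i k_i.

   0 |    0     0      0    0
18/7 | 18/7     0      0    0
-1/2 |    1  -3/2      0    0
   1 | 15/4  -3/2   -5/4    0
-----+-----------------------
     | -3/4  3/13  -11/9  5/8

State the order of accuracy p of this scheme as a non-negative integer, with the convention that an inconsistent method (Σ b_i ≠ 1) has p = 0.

0

b = (-3/4, 3/13, -11/9, 5/8)
c = (0, 18/7, -1/2, 1)
Ac = (0, 0, -27/7, -181/56)
Σ b_i: (-3/4)·1 + 3/13·1 + (-11/9)·1 + 5/8·1 = -1045/936 ≠ 1 ⇒ order 0.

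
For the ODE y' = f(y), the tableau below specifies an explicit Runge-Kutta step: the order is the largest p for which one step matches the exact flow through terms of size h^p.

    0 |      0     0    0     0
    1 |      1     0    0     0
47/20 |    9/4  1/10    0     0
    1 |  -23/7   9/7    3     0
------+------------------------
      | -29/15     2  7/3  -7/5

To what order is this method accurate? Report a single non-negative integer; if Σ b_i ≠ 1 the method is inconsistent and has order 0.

1

b = (-29/15, 2, 7/3, -7/5)
c = (0, 1, 47/20, 1)
Ac = (0, 0, 1/10, 1167/140)
Σ b_i: (-29/15)·1 + 2·1 + 7/3·1 + (-7/5)·1 = 1 ✓
b·c: 2·1 + 7/3·47/20 + (-7/5)·1 = 73/12 ≠ 1/2 ⇒ order 1.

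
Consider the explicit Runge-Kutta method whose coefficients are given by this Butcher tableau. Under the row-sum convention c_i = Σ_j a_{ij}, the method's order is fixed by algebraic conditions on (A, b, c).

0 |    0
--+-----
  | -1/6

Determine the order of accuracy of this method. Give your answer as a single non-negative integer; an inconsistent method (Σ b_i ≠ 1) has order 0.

0

b = (-1/6)
c = (0)
Σ b_i: (-1/6)·1 = -1/6 ≠ 1 ⇒ order 0.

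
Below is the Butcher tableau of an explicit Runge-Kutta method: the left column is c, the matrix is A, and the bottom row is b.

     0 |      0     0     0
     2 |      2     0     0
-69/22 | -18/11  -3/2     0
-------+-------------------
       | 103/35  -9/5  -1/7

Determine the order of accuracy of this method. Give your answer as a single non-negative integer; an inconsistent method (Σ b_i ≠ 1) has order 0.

b = (103/35, -9/5, -1/7)
c = (0, 2, -69/22)
Ac = (0, 0, -3)
Σ b_i: 103/35·1 + (-9/5)·1 + (-1/7)·1 = 1 ✓
b·c: (-9/5)·2 + (-1/7)·(-69/22) = -2427/770 ≠ 1/2 ⇒ order 1.

1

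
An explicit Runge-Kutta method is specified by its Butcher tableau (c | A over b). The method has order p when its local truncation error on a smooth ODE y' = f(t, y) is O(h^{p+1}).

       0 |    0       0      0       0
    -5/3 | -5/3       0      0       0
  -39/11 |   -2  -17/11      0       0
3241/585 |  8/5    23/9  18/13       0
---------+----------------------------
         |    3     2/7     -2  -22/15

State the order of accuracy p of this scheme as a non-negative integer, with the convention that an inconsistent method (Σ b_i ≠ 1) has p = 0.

b = (3, 2/7, -2, -22/15)
c = (0, -5/3, -39/11, 3241/585)
Ac = (0, 0, 85/33, -2723/297)
Σ b_i: 3·1 + 2/7·1 + (-2)·1 + (-22/15)·1 = -19/105 ≠ 1 ⇒ order 0.

0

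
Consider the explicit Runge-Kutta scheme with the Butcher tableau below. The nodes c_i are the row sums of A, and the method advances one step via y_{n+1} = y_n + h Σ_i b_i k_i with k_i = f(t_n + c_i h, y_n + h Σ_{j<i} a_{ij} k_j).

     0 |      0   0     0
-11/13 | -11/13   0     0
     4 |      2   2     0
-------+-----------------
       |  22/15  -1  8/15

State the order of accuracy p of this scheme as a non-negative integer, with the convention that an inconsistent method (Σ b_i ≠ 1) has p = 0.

b = (22/15, -1, 8/15)
c = (0, -11/13, 4)
Ac = (0, 0, -22/13)
Σ b_i: 22/15·1 + (-1)·1 + 8/15·1 = 1 ✓
b·c: (-1)·(-11/13) + 8/15·4 = 581/195 ≠ 1/2 ⇒ order 1.

1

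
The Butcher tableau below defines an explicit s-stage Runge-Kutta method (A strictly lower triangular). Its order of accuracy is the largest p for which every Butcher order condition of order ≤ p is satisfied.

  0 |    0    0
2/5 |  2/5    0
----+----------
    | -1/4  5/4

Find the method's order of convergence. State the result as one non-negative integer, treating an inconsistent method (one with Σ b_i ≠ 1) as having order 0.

b = (-1/4, 5/4)
c = (0, 2/5)
Σ b_i: (-1/4)·1 + 5/4·1 = 1 ✓
b·c: 5/4·2/5 = 1/2 ✓; 2 stages ⇒ order 2.

2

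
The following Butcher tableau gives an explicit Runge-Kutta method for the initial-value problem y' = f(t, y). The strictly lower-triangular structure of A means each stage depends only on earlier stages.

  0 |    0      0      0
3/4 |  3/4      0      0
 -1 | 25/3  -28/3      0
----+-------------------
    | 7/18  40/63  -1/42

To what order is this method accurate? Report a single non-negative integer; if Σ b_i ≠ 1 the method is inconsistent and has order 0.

b = (7/18, 40/63, -1/42)
c = (0, 3/4, -1)
Ac = (0, 0, -7)
Σ b_i: 7/18·1 + 40/63·1 + (-1/42)·1 = 1 ✓
b·c: 40/63·3/4 + (-1/42)·(-1) = 1/2 ✓
b·c²: 40/63·9/16 + (-1/42)·1 = 1/3 ✓
b·Ac: (-1/42)·(-7) = 1/6 ✓; 3 stages ⇒ order 3.

3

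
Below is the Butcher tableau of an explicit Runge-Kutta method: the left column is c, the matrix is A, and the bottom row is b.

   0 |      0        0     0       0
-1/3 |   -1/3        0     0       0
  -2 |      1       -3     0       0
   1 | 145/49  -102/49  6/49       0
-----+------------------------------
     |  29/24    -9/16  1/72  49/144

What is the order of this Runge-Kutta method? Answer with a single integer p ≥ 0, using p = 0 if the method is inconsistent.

b = (29/24, -9/16, 1/72, 49/144)
c = (0, -1/3, -2, 1)
Ac = (0, 0, 1, 22/49)
Σ b_i: 29/24·1 + (-9/16)·1 + 1/72·1 + 49/144·1 = 1 ✓
b·c: (-9/16)·(-1/3) + 1/72·(-2) + 49/144·1 = 1/2 ✓
b·c²: (-9/16)·1/9 + 1/72·4 + 49/144·1 = 1/3 ✓
b·Ac: 1/72·1 + 49/144·22/49 = 1/6 ✓
b·c³: (-9/16)·(-1/27) + 1/72·(-8) + 49/144·1 = 1/4 ✓
b·(c∘Ac): 1/72·(-2) + 49/144·22/49 = 1/8 ✓
b·Ac²: 1/72·(-1/3) + 49/144·38/147 = 1/12 ✓
b·A²c: 49/144·6/49 = 1/24 ✓; 4 stages ⇒ order 4.

4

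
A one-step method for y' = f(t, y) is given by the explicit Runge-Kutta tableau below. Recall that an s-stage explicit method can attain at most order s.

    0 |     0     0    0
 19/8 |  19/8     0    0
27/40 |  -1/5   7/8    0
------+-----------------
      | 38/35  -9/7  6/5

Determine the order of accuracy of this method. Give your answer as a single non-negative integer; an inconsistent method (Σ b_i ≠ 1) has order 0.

1

b = (38/35, -9/7, 6/5)
c = (0, 19/8, 27/40)
Ac = (0, 0, 133/64)
Σ b_i: 38/35·1 + (-9/7)·1 + 6/5·1 = 1 ✓
b·c: (-9/7)·19/8 + 6/5·27/40 = -3141/1400 ≠ 1/2 ⇒ order 1.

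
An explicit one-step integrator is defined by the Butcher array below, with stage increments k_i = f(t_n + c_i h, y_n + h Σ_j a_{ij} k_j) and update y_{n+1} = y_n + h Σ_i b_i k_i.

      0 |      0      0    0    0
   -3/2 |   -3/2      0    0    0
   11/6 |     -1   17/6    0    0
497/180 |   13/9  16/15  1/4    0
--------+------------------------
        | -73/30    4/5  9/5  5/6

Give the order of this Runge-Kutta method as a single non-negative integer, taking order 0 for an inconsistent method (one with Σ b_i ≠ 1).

b = (-73/30, 4/5, 9/5, 5/6)
c = (0, -3/2, 11/6, 497/180)
Ac = (0, 0, -17/4, -137/120)
Σ b_i: (-73/30)·1 + 4/5·1 + 9/5·1 + 5/6·1 = 1 ✓
b·c: 4/5·(-3/2) + 9/5·11/6 + 5/6·497/180 = 4753/1080 ≠ 1/2 ⇒ order 1.

1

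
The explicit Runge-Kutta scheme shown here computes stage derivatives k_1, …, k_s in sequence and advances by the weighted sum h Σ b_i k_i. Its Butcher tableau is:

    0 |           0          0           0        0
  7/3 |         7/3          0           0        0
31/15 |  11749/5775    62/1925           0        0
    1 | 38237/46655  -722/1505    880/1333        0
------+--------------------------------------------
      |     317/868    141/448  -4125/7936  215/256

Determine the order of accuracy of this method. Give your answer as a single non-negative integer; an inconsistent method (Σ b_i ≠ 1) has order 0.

4

b = (317/868, 141/448, -4125/7936, 215/256)
c = (0, 7/3, 31/15, 1)
Ac = (0, 0, 62/825, 158/645)
Σ b_i: 317/868·1 + 141/448·1 + (-4125/7936)·1 + 215/256·1 = 1 ✓
b·c: 141/448·7/3 + (-4125/7936)·31/15 + 215/256·1 = 1/2 ✓
b·c²: 141/448·49/9 + (-4125/7936)·961/225 + 215/256·1 = 1/3 ✓
b·Ac: (-4125/7936)·62/825 + 215/256·158/645 = 1/6 ✓
b·c³: 141/448·343/27 + (-4125/7936)·29791/3375 + 215/256·1 = 1/4 ✓
b·(c∘Ac): (-4125/7936)·1922/12375 + 215/256·158/645 = 1/8 ✓
b·Ac²: (-4125/7936)·434/2475 + 215/256·134/645 = 1/12 ✓
b·A²c: 215/256·32/645 = 1/24 ✓; 4 stages ⇒ order 4.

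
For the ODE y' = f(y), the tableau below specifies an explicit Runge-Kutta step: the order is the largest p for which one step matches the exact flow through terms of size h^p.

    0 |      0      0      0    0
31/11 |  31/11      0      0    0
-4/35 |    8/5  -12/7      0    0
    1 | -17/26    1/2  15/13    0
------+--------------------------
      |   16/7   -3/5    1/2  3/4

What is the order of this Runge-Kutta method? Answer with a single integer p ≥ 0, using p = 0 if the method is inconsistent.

0

b = (16/7, -3/5, 1/2, 3/4)
c = (0, 31/11, -4/35, 1)
Ac = (0, 0, -372/77, 2557/2002)
Σ b_i: 16/7·1 + (-3/5)·1 + 1/2·1 + 3/4·1 = 411/140 ≠ 1 ⇒ order 0.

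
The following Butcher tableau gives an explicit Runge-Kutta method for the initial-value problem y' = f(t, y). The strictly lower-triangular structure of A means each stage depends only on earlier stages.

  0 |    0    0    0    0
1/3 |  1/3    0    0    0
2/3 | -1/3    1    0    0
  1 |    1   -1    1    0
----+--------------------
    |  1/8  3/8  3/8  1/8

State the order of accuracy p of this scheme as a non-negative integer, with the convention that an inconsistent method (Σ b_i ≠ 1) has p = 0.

4

b = (1/8, 3/8, 3/8, 1/8)
c = (0, 1/3, 2/3, 1)
Ac = (0, 0, 1/3, 1/3)
Σ b_i: 1/8·1 + 3/8·1 + 3/8·1 + 1/8·1 = 1 ✓
b·c: 3/8·1/3 + 3/8·2/3 + 1/8·1 = 1/2 ✓
b·c²: 3/8·1/9 + 3/8·4/9 + 1/8·1 = 1/3 ✓
b·Ac: 3/8·1/3 + 1/8·1/3 = 1/6 ✓
b·c³: 3/8·1/27 + 3/8·8/27 + 1/8·1 = 1/4 ✓
b·(c∘Ac): 3/8·2/9 + 1/8·1/3 = 1/8 ✓
b·Ac²: 3/8·1/9 + 1/8·1/3 = 1/12 ✓
b·A²c: 1/8·1/3 = 1/24 ✓; 4 stages ⇒ order 4.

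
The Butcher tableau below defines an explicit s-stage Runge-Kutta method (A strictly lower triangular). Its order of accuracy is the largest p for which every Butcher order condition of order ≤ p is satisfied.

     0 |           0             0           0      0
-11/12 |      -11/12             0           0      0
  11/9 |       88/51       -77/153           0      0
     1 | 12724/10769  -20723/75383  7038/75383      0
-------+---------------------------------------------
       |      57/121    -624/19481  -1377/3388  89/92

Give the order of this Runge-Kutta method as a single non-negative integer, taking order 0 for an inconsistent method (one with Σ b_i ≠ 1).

b = (57/121, -624/19481, -1377/3388, 89/92)
c = (0, -11/12, 11/9, 1)
Ac = (0, 0, 847/1836, 391/1068)
Σ b_i: 57/121·1 + (-624/19481)·1 + (-1377/3388)·1 + 89/92·1 = 1 ✓
b·c: (-624/19481)·(-11/12) + (-1377/3388)·11/9 + 89/92·1 = 1/2 ✓
b·c²: (-624/19481)·121/144 + (-1377/3388)·121/81 + 89/92·1 = 1/3 ✓
b·Ac: (-1377/3388)·847/1836 + 89/92·391/1068 = 1/6 ✓
b·c³: (-624/19481)·(-1331/1728) + (-1377/3388)·1331/729 + 89/92·1 = 1/4 ✓
b·(c∘Ac): (-1377/3388)·9317/16524 + 89/92·391/1068 = 1/8 ✓
b·Ac²: (-1377/3388)·(-9317/22032) + 89/92·(-391/4272) = 1/12 ✓
b·A²c: 89/92·23/534 = 1/24 ✓; 4 stages ⇒ order 4.

4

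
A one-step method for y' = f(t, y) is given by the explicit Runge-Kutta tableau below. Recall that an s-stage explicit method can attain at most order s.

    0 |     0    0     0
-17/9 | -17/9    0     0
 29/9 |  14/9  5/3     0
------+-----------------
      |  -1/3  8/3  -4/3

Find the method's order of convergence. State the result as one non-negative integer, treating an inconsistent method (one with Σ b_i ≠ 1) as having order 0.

1

b = (-1/3, 8/3, -4/3)
c = (0, -17/9, 29/9)
Ac = (0, 0, -85/27)
Σ b_i: (-1/3)·1 + 8/3·1 + (-4/3)·1 = 1 ✓
b·c: 8/3·(-17/9) + (-4/3)·29/9 = -28/3 ≠ 1/2 ⇒ order 1.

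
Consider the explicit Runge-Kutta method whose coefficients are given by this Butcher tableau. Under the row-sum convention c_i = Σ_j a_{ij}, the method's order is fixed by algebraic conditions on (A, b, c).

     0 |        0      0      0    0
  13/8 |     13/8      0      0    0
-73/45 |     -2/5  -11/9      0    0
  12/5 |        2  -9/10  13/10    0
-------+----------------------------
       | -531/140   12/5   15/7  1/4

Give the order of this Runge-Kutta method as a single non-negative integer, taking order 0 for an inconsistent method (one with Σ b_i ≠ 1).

b = (-531/140, 12/5, 15/7, 1/4)
c = (0, 13/8, -73/45, 12/5)
Ac = (0, 0, -143/72, -12857/3600)
Σ b_i: (-531/140)·1 + 12/5·1 + 15/7·1 + 1/4·1 = 1 ✓
b·c: 12/5·13/8 + 15/7·(-73/45) + 1/4·12/5 = 43/42 ≠ 1/2 ⇒ order 1.

1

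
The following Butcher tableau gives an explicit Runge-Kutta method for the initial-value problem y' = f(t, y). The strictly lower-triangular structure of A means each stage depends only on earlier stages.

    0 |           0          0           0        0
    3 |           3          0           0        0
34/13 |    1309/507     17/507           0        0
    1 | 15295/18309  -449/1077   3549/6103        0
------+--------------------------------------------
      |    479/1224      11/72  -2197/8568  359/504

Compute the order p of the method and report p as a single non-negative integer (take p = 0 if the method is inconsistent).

4

b = (479/1224, 11/72, -2197/8568, 359/504)
c = (0, 3, 34/13, 1)
Ac = (0, 0, 17/169, 97/359)
Σ b_i: 479/1224·1 + 11/72·1 + (-2197/8568)·1 + 359/504·1 = 1 ✓
b·c: 11/72·3 + (-2197/8568)·34/13 + 359/504·1 = 1/2 ✓
b·c²: 11/72·9 + (-2197/8568)·1156/169 + 359/504·1 = 1/3 ✓
b·Ac: (-2197/8568)·17/169 + 359/504·97/359 = 1/6 ✓
b·c³: 11/72·27 + (-2197/8568)·39304/2197 + 359/504·1 = 1/4 ✓
b·(c∘Ac): (-2197/8568)·578/2197 + 359/504·97/359 = 1/8 ✓
b·Ac²: (-2197/8568)·51/169 + 359/504·81/359 = 1/12 ✓
b·A²c: 359/504·21/359 = 1/24 ✓; 4 stages ⇒ order 4.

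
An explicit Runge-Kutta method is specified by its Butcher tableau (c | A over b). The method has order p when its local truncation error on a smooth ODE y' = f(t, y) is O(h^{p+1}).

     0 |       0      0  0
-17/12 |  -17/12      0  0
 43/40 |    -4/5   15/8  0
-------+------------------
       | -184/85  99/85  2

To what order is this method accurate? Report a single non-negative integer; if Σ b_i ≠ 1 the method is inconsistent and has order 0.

2

b = (-184/85, 99/85, 2)
c = (0, -17/12, 43/40)
Ac = (0, 0, -85/32)
Σ b_i: (-184/85)·1 + 99/85·1 + 2·1 = 1 ✓
b·c: 99/85·(-17/12) + 2·43/40 = 1/2 ✓
b·c²: 99/85·289/144 + 2·1849/1600 = 3719/800 ≠ 1/3 ⇒ order 2.
b·Ac: 2·(-85/32) = -85/16 ≠ 1/6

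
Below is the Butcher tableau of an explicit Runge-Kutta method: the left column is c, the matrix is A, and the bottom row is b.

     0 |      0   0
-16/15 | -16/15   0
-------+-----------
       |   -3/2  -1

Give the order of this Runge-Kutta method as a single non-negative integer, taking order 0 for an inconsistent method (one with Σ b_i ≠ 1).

b = (-3/2, -1)
c = (0, -16/15)
Σ b_i: (-3/2)·1 + (-1)·1 = -5/2 ≠ 1 ⇒ order 0.

0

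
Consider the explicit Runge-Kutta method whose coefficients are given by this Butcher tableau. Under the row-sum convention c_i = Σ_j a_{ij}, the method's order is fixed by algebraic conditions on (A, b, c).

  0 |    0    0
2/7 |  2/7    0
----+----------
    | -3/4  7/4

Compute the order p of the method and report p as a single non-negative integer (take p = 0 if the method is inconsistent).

b = (-3/4, 7/4)
c = (0, 2/7)
Σ b_i: (-3/4)·1 + 7/4·1 = 1 ✓
b·c: 7/4·2/7 = 1/2 ✓; 2 stages ⇒ order 2.

2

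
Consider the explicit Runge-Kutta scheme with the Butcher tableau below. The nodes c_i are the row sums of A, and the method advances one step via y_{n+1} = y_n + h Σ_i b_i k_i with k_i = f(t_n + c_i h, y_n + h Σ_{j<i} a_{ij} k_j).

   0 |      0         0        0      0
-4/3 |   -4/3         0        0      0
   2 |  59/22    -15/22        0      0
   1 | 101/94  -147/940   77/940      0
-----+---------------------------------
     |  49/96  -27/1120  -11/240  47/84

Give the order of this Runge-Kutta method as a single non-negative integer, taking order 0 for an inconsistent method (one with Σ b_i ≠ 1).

b = (49/96, -27/1120, -11/240, 47/84)
c = (0, -4/3, 2, 1)
Ac = (0, 0, 10/11, 35/94)
Σ b_i: 49/96·1 + (-27/1120)·1 + (-11/240)·1 + 47/84·1 = 1 ✓
b·c: (-27/1120)·(-4/3) + (-11/240)·2 + 47/84·1 = 1/2 ✓
b·c²: (-27/1120)·16/9 + (-11/240)·4 + 47/84·1 = 1/3 ✓
b·Ac: (-11/240)·10/11 + 47/84·35/94 = 1/6 ✓
b·c³: (-27/1120)·(-64/27) + (-11/240)·8 + 47/84·1 = 1/4 ✓
b·(c∘Ac): (-11/240)·20/11 + 47/84·35/94 = 1/8 ✓
b·Ac²: (-11/240)·(-40/33) + 47/84·7/141 = 1/12 ✓
b·A²c: 47/84·7/94 = 1/24 ✓; 4 stages ⇒ order 4.

4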